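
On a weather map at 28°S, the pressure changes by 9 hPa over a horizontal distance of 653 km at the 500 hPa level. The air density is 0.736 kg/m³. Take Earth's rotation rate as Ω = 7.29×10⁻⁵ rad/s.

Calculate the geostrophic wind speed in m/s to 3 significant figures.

Coriolis parameter at 28°S:
f = 2Ω sin φ = 2 × 7.29×10⁻⁵ × sin 28° = 6.84×10⁻⁵ s⁻¹
Pressure gradient: |∂P/∂n| = 900 Pa / 653000 m = 1.38×10⁻³ Pa/m
Geostrophic balance (pressure-gradient force = Coriolis force):
V_g = (1/(fρ)) |∂P/∂n| = 1.38×10⁻³ / (6.84×10⁻⁵ × 0.736) = 27.4 m/s

27.4 m/s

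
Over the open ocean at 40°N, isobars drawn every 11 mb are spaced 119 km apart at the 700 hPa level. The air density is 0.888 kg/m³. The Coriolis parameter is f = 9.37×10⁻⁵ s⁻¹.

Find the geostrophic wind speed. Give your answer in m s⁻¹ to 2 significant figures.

Pressure gradient: |∂P/∂n| = 1100 Pa / 119000 m = 9.24×10⁻³ Pa/m
Geostrophic balance (pressure-gradient force = Coriolis force):
V_g = (1/(fρ)) |∂P/∂n| = 9.24×10⁻³ / (9.37×10⁻⁵ × 0.888) = 111 m/s

110 m s⁻¹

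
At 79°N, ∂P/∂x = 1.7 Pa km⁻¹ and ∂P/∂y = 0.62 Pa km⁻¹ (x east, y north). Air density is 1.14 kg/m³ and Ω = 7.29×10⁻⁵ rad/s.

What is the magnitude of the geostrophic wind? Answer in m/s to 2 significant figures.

11 m/s

Coriolis parameter at 79°N:
f = 2Ω sin φ = 2 × 7.29×10⁻⁵ × sin 79° = 1.43×10⁻⁴ s⁻¹
Component geostrophic relations (x east, y north):
u_g = −(1/(fρ)) ∂P/∂y,  v_g = (1/(fρ)) ∂P/∂x
u_g = −(0.62×10⁻³)/(1.43×10⁻⁴ × 1.14) = −3.80 m/s;  v_g = (1.7×10⁻³)/(1.43×10⁻⁴ × 1.14) = 10.4 m/s
|V_g| = √(u_g² + v_g²) = 11.1 m/s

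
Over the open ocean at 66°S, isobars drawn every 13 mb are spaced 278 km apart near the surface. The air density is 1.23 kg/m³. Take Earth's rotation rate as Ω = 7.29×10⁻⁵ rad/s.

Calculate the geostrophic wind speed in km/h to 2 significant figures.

100 km/h

Coriolis parameter at 66°S:
f = 2Ω sin φ = 2 × 7.29×10⁻⁵ × sin 66° = 1.33×10⁻⁴ s⁻¹
Pressure gradient: |∂P/∂n| = 1300 Pa / 278000 m = 4.68×10⁻³ Pa/m
Geostrophic balance (pressure-gradient force = Coriolis force):
V_g = (1/(fρ)) |∂P/∂n| = 4.68×10⁻³ / (1.33×10⁻⁴ × 1.23) = 28.5 m/s
Converting: 28.5 m/s × 3.6 = 100 km/h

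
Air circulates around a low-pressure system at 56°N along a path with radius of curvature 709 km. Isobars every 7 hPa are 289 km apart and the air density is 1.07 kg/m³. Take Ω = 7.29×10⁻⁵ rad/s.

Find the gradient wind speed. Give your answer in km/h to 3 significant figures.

Coriolis parameter at 56°N:
f = 2Ω sin φ = 2 × 7.29×10⁻⁵ × sin 56° = 1.21×10⁻⁴ s⁻¹
Pressure gradient: |∂P/∂n| = 700 Pa / 289000 m = 2.42×10⁻³ Pa/m
Geostrophic speed: V_g = |∂P/∂n|/(fρ) = 2.42×10⁻³/(1.21×10⁻⁴ × 1.07) = 18.7 m/s
Around a low, centrifugal force acts outward with Coriolis, so pressure-gradient force balances both:
(1/ρ)|∂P/∂n| = fV + V²/R  →  V² + fR·V − fR·V_g = 0
With fR = 1.21×10⁻⁴ × 709×10³ m = 85.7 m/s:
V = [−fR + √((fR)² + 4 fR V_g)]/2 = [−85.7 + √(85.7² + 4×85.7×18.7)]/2 = 15.8 m/s
Subgeostrophic (V < V_g = 18.7 m/s), as expected around a low.
Converting: 15.8 m/s × 3.6 = 56.9 km/h

56.9 km/h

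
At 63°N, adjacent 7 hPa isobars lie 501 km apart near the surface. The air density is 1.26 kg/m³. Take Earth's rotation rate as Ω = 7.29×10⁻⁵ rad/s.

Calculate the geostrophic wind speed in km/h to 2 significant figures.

31 km/h

Coriolis parameter at 63°N:
f = 2Ω sin φ = 2 × 7.29×10⁻⁵ × sin 63° = 1.30×10⁻⁴ s⁻¹
Pressure gradient: |∂P/∂n| = 700 Pa / 501000 m = 1.40×10⁻³ Pa/m
Geostrophic balance (pressure-gradient force = Coriolis force):
V_g = (1/(fρ)) |∂P/∂n| = 1.40×10⁻³ / (1.30×10⁻⁴ × 1.26) = 8.54 m/s
Converting: 8.54 m/s × 3.6 = 31 km/h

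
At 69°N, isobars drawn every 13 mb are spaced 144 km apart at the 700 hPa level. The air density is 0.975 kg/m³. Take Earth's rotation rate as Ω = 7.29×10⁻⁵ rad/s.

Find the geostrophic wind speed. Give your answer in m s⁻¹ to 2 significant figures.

68 m s⁻¹

Coriolis parameter at 69°N:
f = 2Ω sin φ = 2 × 7.29×10⁻⁵ × sin 69° = 1.36×10⁻⁴ s⁻¹
Pressure gradient: |∂P/∂n| = 1300 Pa / 144000 m = 9.03×10⁻³ Pa/m
Geostrophic balance (pressure-gradient force = Coriolis force):
V_g = (1/(fρ)) |∂P/∂n| = 9.03×10⁻³ / (1.36×10⁻⁴ × 0.975) = 68.0 m/s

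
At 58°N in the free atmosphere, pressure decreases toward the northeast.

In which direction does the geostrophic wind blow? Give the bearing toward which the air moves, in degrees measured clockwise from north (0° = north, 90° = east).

135°

The pressure-gradient force points toward the northeast (bearing 045°).
Geostrophic balance: in the Northern Hemisphere the Coriolis force deflects motion to the right, so the geostrophic wind blows 90° to the right of the pressure-gradient force (low pressure on the left).
Rotating 045° by 90° clockwise gives 135° — the wind blows toward the southeast.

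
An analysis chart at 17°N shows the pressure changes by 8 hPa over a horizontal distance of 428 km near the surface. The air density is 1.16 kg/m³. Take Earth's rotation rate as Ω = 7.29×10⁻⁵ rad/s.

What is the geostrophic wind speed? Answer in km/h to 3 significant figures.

Coriolis parameter at 17°N:
f = 2Ω sin φ = 2 × 7.29×10⁻⁵ × sin 17° = 4.26×10⁻⁵ s⁻¹
Pressure gradient: |∂P/∂n| = 800 Pa / 428000 m = 1.87×10⁻³ Pa/m
Geostrophic balance (pressure-gradient force = Coriolis force):
V_g = (1/(fρ)) |∂P/∂n| = 1.87×10⁻³ / (4.26×10⁻⁵ × 1.16) = 37.8 m/s
Converting: 37.8 m/s × 3.6 = 136 km/h

136 km/h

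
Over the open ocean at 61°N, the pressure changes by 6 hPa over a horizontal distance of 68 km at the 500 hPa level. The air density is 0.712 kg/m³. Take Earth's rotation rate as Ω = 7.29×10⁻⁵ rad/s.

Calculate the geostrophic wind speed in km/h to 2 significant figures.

350 km/h

Coriolis parameter at 61°N:
f = 2Ω sin φ = 2 × 7.29×10⁻⁵ × sin 61° = 1.28×10⁻⁴ s⁻¹
Pressure gradient: |∂P/∂n| = 600 Pa / 68000 m = 8.82×10⁻³ Pa/m
Geostrophic balance (pressure-gradient force = Coriolis force):
V_g = (1/(fρ)) |∂P/∂n| = 8.82×10⁻³ / (1.28×10⁻⁴ × 0.712) = 97.2 m/s
Converting: 97.2 m/s × 3.6 = 350 km/h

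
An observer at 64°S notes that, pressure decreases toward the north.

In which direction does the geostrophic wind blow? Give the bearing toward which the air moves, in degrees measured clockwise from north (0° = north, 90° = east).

The pressure-gradient force points toward the north (bearing 000°).
Geostrophic balance: in the Southern Hemisphere the Coriolis force deflects motion to the left, so the geostrophic wind blows 90° to the left of the pressure-gradient force (low pressure on the right).
Rotating 000° by 90° counterclockwise gives 270° — the wind blows toward the west.

270°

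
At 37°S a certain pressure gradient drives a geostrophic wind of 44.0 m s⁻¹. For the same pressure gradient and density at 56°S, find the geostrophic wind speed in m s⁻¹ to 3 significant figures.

31.9 m s⁻¹

With the same pressure gradient and density, V_g ∝ 1/f ∝ 1/sin φ.
V₂ = V₁ · sin φ₁ / sin φ₂ = 44.0 × sin 37° / sin 56°
V₂ = 44.0 × 0.6018/0.8290 = 31.9 m s⁻¹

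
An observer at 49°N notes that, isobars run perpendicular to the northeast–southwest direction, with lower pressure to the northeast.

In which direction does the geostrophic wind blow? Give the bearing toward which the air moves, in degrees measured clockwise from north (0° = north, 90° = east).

135°

The pressure-gradient force points toward the northeast (bearing 045°).
Geostrophic balance: in the Northern Hemisphere the Coriolis force deflects motion to the right, so the geostrophic wind blows 90° to the right of the pressure-gradient force (low pressure on the left).
Rotating 045° by 90° clockwise gives 135° — the wind blows toward the southeast.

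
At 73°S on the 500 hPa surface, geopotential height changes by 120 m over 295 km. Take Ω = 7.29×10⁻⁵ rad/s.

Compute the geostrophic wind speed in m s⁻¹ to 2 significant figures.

Coriolis parameter at 73°S:
f = 2Ω sin φ = 2 × 7.29×10⁻⁵ × sin 73° = 1.39×10⁻⁴ s⁻¹
Height gradient: |∂Z/∂n| = 120 m / 295000 m = 4.07×10⁻⁴
On a pressure surface, geostrophic balance gives V_g = (g/f)|∂Z/∂n|:
V_g = 9.81 × 4.07×10⁻⁴ / 1.39×10⁻⁴ = 28.6 m/s

29 m s⁻¹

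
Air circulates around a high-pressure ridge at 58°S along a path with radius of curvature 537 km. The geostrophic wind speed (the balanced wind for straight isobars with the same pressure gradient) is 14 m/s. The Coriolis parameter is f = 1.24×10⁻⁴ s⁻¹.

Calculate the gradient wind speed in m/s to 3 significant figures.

Around a high, pressure-gradient force acts outward with centrifugal, so Coriolis balances both:
fV = (1/ρ)|∂P/∂n| + V²/R  →  V² − fR·V + fR·V_g = 0
With fR = 1.24×10⁻⁴ × 537×10³ m = 66.6 m/s:
V = [fR − √((fR)² − 4 fR V_g)]/2 = [66.6 − √(66.6² − 4×66.6×14)]/2 = 20 m/s
Supergeostrophic (V > V_g = 14 m/s), as expected around a high.

20.0 m/s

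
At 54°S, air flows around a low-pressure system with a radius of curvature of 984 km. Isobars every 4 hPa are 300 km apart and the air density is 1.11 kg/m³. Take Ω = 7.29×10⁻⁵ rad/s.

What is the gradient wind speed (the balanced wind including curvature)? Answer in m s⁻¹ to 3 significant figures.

9.42 m s⁻¹

Coriolis parameter at 54°S:
f = 2Ω sin φ = 2 × 7.29×10⁻⁵ × sin 54° = 1.18×10⁻⁴ s⁻¹
Pressure gradient: |∂P/∂n| = 400 Pa / 300000 m = 1.33×10⁻³ Pa/m
Geostrophic speed: V_g = |∂P/∂n|/(fρ) = 1.33×10⁻³/(1.18×10⁻⁴ × 1.11) = 10.2 m/s
Around a low, centrifugal force acts outward with Coriolis, so pressure-gradient force balances both:
(1/ρ)|∂P/∂n| = fV + V²/R  →  V² + fR·V − fR·V_g = 0
With fR = 1.18×10⁻⁴ × 984×10³ m = 116 m/s:
V = [−fR + √((fR)² + 4 fR V_g)]/2 = [−116 + √(116² + 4×116×10.2)]/2 = 9.42 m/s
Subgeostrophic (V < V_g = 10.2 m/s), as expected around a low.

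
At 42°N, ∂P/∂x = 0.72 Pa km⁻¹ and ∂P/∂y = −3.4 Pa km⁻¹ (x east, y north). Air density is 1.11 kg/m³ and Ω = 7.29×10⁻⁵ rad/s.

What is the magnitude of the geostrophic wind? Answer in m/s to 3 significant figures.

Coriolis parameter at 42°N:
f = 2Ω sin φ = 2 × 7.29×10⁻⁵ × sin 42° = 9.76×10⁻⁵ s⁻¹
Component geostrophic relations (x east, y north):
u_g = −(1/(fρ)) ∂P/∂y,  v_g = (1/(fρ)) ∂P/∂x
u_g = −(−3.4×10⁻³)/(9.76×10⁻⁵ × 1.11) = 31.4 m/s;  v_g = (0.72×10⁻³)/(9.76×10⁻⁵ × 1.11) = 6.65 m/s
|V_g| = √(u_g² + v_g²) = 32.1 m/s

32.1 m/s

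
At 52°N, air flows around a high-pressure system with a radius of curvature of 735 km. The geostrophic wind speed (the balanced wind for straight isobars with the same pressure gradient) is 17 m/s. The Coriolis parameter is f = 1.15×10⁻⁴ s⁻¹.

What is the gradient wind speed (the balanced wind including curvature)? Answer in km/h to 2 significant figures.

Around a high, pressure-gradient force acts outward with centrifugal, so Coriolis balances both:
fV = (1/ρ)|∂P/∂n| + V²/R  →  V² − fR·V + fR·V_g = 0
With fR = 1.15×10⁻⁴ × 735×10³ m = 84.5 m/s:
V = [fR − √((fR)² − 4 fR V_g)]/2 = [84.5 − √(84.5² − 4×84.5×17)]/2 = 23.6 m/s
Supergeostrophic (V > V_g = 17 m/s), as expected around a high.
Converting: 23.6 m/s × 3.6 = 85 km/h

85 km/h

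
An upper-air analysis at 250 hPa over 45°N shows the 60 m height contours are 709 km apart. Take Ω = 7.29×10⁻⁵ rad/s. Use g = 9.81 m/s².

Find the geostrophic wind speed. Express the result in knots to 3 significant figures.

15.7 knots

Coriolis parameter at 45°N:
f = 2Ω sin φ = 2 × 7.29×10⁻⁵ × sin 45° = 1.03×10⁻⁴ s⁻¹
Height gradient: |∂Z/∂n| = 60 m / 709000 m = 8.46×10⁻⁵
On a pressure surface, geostrophic balance gives V_g = (g/f)|∂Z/∂n|:
V_g = 9.81 × 8.46×10⁻⁵ / 1.03×10⁻⁴ = 8.05 m/s
Converting: 8.05 m/s × 1.944 = 15.7 knots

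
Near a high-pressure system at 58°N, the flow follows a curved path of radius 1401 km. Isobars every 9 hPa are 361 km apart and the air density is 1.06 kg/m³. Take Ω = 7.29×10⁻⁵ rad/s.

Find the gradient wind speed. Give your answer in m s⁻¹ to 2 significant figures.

Coriolis parameter at 58°N:
f = 2Ω sin φ = 2 × 7.29×10⁻⁵ × sin 58° = 1.24×10⁻⁴ s⁻¹
Pressure gradient: |∂P/∂n| = 900 Pa / 361000 m = 2.49×10⁻³ Pa/m
Geostrophic speed: V_g = |∂P/∂n|/(fρ) = 2.49×10⁻³/(1.24×10⁻⁴ × 1.06) = 19.0 m/s
Around a high, pressure-gradient force acts outward with centrifugal, so Coriolis balances both:
fV = (1/ρ)|∂P/∂n| + V²/R  →  V² − fR·V + fR·V_g = 0
With fR = 1.24×10⁻⁴ × 1401×10³ m = 173 m/s:
V = [fR − √((fR)² − 4 fR V_g)]/2 = [173 − √(173² − 4×173×19)]/2 = 21.8 m/s
Supergeostrophic (V > V_g = 19 m/s), as expected around a high.

22 m s⁻¹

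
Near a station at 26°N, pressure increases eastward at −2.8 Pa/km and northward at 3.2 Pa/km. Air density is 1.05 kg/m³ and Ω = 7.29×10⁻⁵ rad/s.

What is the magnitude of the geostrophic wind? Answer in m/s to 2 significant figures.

Coriolis parameter at 26°N:
f = 2Ω sin φ = 2 × 7.29×10⁻⁵ × sin 26° = 6.39×10⁻⁵ s⁻¹
Component geostrophic relations (x east, y north):
u_g = −(1/(fρ)) ∂P/∂y,  v_g = (1/(fρ)) ∂P/∂x
u_g = −(3.2×10⁻³)/(6.39×10⁻⁵ × 1.05) = −47.7 m/s;  v_g = (−2.8×10⁻³)/(6.39×10⁻⁵ × 1.05) = −41.7 m/s
|V_g| = √(u_g² + v_g²) = 63.4 m/s

63 m/s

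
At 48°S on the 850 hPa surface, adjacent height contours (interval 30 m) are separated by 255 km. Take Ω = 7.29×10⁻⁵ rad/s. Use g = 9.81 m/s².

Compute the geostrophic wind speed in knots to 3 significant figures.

20.7 knots

Coriolis parameter at 48°S:
f = 2Ω sin φ = 2 × 7.29×10⁻⁵ × sin 48° = 1.08×10⁻⁴ s⁻¹
Height gradient: |∂Z/∂n| = 30 m / 255000 m = 1.18×10⁻⁴
On a pressure surface, geostrophic balance gives V_g = (g/f)|∂Z/∂n|:
V_g = 9.81 × 1.18×10⁻⁴ / 1.08×10⁻⁴ = 10.7 m/s
Converting: 10.7 m/s × 1.944 = 20.7 knots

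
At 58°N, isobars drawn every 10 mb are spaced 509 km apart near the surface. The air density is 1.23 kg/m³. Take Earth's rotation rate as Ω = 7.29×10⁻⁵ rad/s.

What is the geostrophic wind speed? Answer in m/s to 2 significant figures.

Coriolis parameter at 58°N:
f = 2Ω sin φ = 2 × 7.29×10⁻⁵ × sin 58° = 1.24×10⁻⁴ s⁻¹
Pressure gradient: |∂P/∂n| = 1000 Pa / 509000 m = 1.96×10⁻³ Pa/m
Geostrophic balance (pressure-gradient force = Coriolis force):
V_g = (1/(fρ)) |∂P/∂n| = 1.96×10⁻³ / (1.24×10⁻⁴ × 1.23) = 12.9 m/s

13 m/s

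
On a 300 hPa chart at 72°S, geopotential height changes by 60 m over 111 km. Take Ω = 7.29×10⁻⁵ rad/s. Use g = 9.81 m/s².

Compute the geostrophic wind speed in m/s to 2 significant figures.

38 m/s

Coriolis parameter at 72°S:
f = 2Ω sin φ = 2 × 7.29×10⁻⁵ × sin 72° = 1.39×10⁻⁴ s⁻¹
Height gradient: |∂Z/∂n| = 60 m / 111000 m = 5.41×10⁻⁴
On a pressure surface, geostrophic balance gives V_g = (g/f)|∂Z/∂n|:
V_g = 9.81 × 5.41×10⁻⁴ / 1.39×10⁻⁴ = 38.2 m/s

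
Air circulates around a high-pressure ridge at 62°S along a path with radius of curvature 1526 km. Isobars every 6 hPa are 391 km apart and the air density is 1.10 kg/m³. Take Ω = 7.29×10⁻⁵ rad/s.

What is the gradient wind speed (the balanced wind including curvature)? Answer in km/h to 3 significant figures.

Coriolis parameter at 62°S:
f = 2Ω sin φ = 2 × 7.29×10⁻⁵ × sin 62° = 1.29×10⁻⁴ s⁻¹
Pressure gradient: |∂P/∂n| = 600 Pa / 391000 m = 1.53×10⁻³ Pa/m
Geostrophic speed: V_g = |∂P/∂n|/(fρ) = 1.53×10⁻³/(1.29×10⁻⁴ × 1.10) = 10.8 m/s
Around a high, pressure-gradient force acts outward with centrifugal, so Coriolis balances both:
fV = (1/ρ)|∂P/∂n| + V²/R  →  V² − fR·V + fR·V_g = 0
With fR = 1.29×10⁻⁴ × 1526×10³ m = 196 m/s:
V = [fR − √((fR)² − 4 fR V_g)]/2 = [196 − √(196² − 4×196×10.8)]/2 = 11.5 m/s
Supergeostrophic (V > V_g = 10.8 m/s), as expected around a high.
Converting: 11.5 m/s × 3.6 = 41.4 km/h

41.4 km/h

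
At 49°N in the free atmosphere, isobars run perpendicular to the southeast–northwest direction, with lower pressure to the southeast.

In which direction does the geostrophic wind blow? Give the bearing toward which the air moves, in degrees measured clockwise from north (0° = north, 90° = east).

The pressure-gradient force points toward the southeast (bearing 135°).
Geostrophic balance: in the Northern Hemisphere the Coriolis force deflects motion to the right, so the geostrophic wind blows 90° to the right of the pressure-gradient force (low pressure on the left).
Rotating 135° by 90° clockwise gives 225° — the wind blows toward the southwest.

225°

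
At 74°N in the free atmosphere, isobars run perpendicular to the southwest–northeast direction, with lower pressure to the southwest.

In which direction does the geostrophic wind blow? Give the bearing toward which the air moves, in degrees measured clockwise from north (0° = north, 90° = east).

The pressure-gradient force points toward the southwest (bearing 225°).
Geostrophic balance: in the Northern Hemisphere the Coriolis force deflects motion to the right, so the geostrophic wind blows 90° to the right of the pressure-gradient force (low pressure on the left).
Rotating 225° by 90° clockwise gives 315° — the wind blows toward the northwest.

315°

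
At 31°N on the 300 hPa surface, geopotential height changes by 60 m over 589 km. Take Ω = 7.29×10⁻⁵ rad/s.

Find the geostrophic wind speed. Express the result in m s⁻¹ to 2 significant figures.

Coriolis parameter at 31°N:
f = 2Ω sin φ = 2 × 7.29×10⁻⁵ × sin 31° = 7.51×10⁻⁵ s⁻¹
Height gradient: |∂Z/∂n| = 60 m / 589000 m = 1.02×10⁻⁴
On a pressure surface, geostrophic balance gives V_g = (g/f)|∂Z/∂n|:
V_g = 9.81 × 1.02×10⁻⁴ / 7.51×10⁻⁵ = 13.3 m/s

13 m s⁻¹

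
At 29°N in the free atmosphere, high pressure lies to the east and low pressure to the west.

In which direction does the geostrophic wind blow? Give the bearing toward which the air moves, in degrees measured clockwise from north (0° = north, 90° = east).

000°

The pressure-gradient force points toward the west (bearing 270°).
Geostrophic balance: in the Northern Hemisphere the Coriolis force deflects motion to the right, so the geostrophic wind blows 90° to the right of the pressure-gradient force (low pressure on the left).
Rotating 270° by 90° clockwise gives 000° — the wind blows toward the north.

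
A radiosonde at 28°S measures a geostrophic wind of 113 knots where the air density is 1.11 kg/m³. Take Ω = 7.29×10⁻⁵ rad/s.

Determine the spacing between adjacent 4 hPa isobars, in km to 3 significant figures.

Coriolis parameter at 28°S:
f = 2Ω sin φ = 2 × 7.29×10⁻⁵ × sin 28° = 6.84×10⁻⁵ s⁻¹
Wind speed in SI: 113 knots = 58.1 m/s
Geostrophic balance rearranged: |∂P/∂n| = f ρ V_g
|∂P/∂n| = 6.84×10⁻⁵ × 1.11 × 58.1 = 4.42×10⁻³ Pa/m
Isobar spacing: Δn = ΔP/|∂P/∂n| = 400 Pa / 4.42×10⁻³ Pa/m = 90564 m ≈ 90.6 km

90.6 km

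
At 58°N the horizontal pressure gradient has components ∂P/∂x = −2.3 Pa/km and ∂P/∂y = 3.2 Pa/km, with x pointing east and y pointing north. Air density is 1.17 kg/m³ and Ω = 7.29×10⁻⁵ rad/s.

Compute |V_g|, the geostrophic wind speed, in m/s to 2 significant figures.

Coriolis parameter at 58°N:
f = 2Ω sin φ = 2 × 7.29×10⁻⁵ × sin 58° = 1.24×10⁻⁴ s⁻¹
Component geostrophic relations (x east, y north):
u_g = −(1/(fρ)) ∂P/∂y,  v_g = (1/(fρ)) ∂P/∂x
u_g = −(3.2×10⁻³)/(1.24×10⁻⁴ × 1.17) = −22.1 m/s;  v_g = (−2.3×10⁻³)/(1.24×10⁻⁴ × 1.17) = −15.9 m/s
|V_g| = √(u_g² + v_g²) = 27.2 m/s

27 m/s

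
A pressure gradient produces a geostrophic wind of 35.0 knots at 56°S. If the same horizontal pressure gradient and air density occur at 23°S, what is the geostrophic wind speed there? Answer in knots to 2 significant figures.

With the same pressure gradient and density, V_g ∝ 1/f ∝ 1/sin φ.
V₂ = V₁ · sin φ₁ / sin φ₂ = 35.0 × sin 56° / sin 23°
V₂ = 35.0 × 0.8290/0.3907 = 74 knots

74 knots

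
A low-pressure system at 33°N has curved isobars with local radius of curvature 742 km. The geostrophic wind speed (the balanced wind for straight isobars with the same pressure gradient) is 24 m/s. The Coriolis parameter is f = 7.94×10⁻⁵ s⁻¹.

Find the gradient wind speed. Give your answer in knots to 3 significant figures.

35.6 knots

Around a low, centrifugal force acts outward with Coriolis, so pressure-gradient force balances both:
(1/ρ)|∂P/∂n| = fV + V²/R  →  V² + fR·V − fR·V_g = 0
With fR = 7.94×10⁻⁵ × 742×10³ m = 58.9 m/s:
V = [−fR + √((fR)² + 4 fR V_g)]/2 = [−58.9 + √(58.9² + 4×58.9×24)]/2 = 18.3 m/s
Subgeostrophic (V < V_g = 24 m/s), as expected around a low.
Converting: 18.3 m/s × 1.944 = 35.6 knots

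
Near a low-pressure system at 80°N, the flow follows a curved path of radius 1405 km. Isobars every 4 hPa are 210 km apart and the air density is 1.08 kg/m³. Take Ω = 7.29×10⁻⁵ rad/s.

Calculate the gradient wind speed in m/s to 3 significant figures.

Coriolis parameter at 80°N:
f = 2Ω sin φ = 2 × 7.29×10⁻⁵ × sin 80° = 1.44×10⁻⁴ s⁻¹
Pressure gradient: |∂P/∂n| = 400 Pa / 210000 m = 1.90×10⁻³ Pa/m
Geostrophic speed: V_g = |∂P/∂n|/(fρ) = 1.90×10⁻³/(1.44×10⁻⁴ × 1.08) = 12.3 m/s
Around a low, centrifugal force acts outward with Coriolis, so pressure-gradient force balances both:
(1/ρ)|∂P/∂n| = fV + V²/R  →  V² + fR·V − fR·V_g = 0
With fR = 1.44×10⁻⁴ × 1405×10³ m = 202 m/s:
V = [−fR + √((fR)² + 4 fR V_g)]/2 = [−202 + √(202² + 4×202×12.3)]/2 = 11.6 m/s
Subgeostrophic (V < V_g = 12.3 m/s), as expected around a low.

11.6 m/s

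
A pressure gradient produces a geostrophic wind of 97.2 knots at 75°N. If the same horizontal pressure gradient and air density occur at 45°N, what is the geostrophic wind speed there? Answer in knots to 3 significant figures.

With the same pressure gradient and density, V_g ∝ 1/f ∝ 1/sin φ.
V₂ = V₁ · sin φ₁ / sin φ₂ = 97.2 × sin 75° / sin 45°
V₂ = 97.2 × 0.9659/0.7071 = 133 knots

133 knots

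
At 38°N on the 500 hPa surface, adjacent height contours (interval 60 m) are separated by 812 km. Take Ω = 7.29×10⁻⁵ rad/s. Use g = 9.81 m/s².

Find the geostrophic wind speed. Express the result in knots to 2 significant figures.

Coriolis parameter at 38°N:
f = 2Ω sin φ = 2 × 7.29×10⁻⁵ × sin 38° = 8.98×10⁻⁵ s⁻¹
Height gradient: |∂Z/∂n| = 60 m / 812000 m = 7.39×10⁻⁵
On a pressure surface, geostrophic balance gives V_g = (g/f)|∂Z/∂n|:
V_g = 9.81 × 7.39×10⁻⁵ / 8.98×10⁻⁵ = 8.08 m/s
Converting: 8.08 m/s × 1.944 = 16 knots

16 knots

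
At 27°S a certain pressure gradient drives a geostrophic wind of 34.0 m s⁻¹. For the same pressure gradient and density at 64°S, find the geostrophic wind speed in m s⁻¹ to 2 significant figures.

17 m s⁻¹

With the same pressure gradient and density, V_g ∝ 1/f ∝ 1/sin φ.
V₂ = V₁ · sin φ₁ / sin φ₂ = 34.0 × sin 27° / sin 64°
V₂ = 34.0 × 0.4540/0.8988 = 17 m s⁻¹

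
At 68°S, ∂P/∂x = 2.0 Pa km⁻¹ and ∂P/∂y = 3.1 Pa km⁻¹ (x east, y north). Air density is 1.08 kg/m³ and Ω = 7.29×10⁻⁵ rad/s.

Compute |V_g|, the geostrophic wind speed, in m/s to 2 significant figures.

Coriolis parameter at 68°S:
f = 2Ω sin φ = 2 × 7.29×10⁻⁵ × sin 68° = 1.35×10⁻⁴ s⁻¹
In the Southern Hemisphere f is negative: f = −1.35×10⁻⁴ s⁻¹.
Component geostrophic relations (x east, y north):
u_g = −(1/(fρ)) ∂P/∂y,  v_g = (1/(fρ)) ∂P/∂x
u_g = −(3.1×10⁻³)/(−1.35×10⁻⁴ × 1.08) = 21.2 m/s;  v_g = (2.0×10⁻³)/(−1.35×10⁻⁴ × 1.08) = −13.7 m/s
|V_g| = √(u_g² + v_g²) = 25.3 m/s

25 m/s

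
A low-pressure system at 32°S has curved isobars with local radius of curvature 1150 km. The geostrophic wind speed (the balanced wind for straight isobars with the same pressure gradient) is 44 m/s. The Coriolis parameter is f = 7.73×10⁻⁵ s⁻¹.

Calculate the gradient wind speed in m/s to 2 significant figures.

32 m/s

Around a low, centrifugal force acts outward with Coriolis, so pressure-gradient force balances both:
(1/ρ)|∂P/∂n| = fV + V²/R  →  V² + fR·V − fR·V_g = 0
With fR = 7.73×10⁻⁵ × 1150×10³ m = 88.9 m/s:
V = [−fR + √((fR)² + 4 fR V_g)]/2 = [−88.9 + √(88.9² + 4×88.9×44)]/2 = 32.3 m/s
Subgeostrophic (V < V_g = 44 m/s), as expected around a low.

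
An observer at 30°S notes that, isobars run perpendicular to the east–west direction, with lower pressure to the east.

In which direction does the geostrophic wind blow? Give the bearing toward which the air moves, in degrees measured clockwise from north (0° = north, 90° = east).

The pressure-gradient force points toward the east (bearing 090°).
Geostrophic balance: in the Southern Hemisphere the Coriolis force deflects motion to the left, so the geostrophic wind blows 90° to the left of the pressure-gradient force (low pressure on the right).
Rotating 090° by 90° counterclockwise gives 000° — the wind blows toward the north.

000°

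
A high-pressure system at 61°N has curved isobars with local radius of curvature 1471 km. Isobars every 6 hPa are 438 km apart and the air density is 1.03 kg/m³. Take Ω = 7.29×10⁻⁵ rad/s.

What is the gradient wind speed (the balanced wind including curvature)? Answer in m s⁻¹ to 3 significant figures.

11.1 m s⁻¹

Coriolis parameter at 61°N:
f = 2Ω sin φ = 2 × 7.29×10⁻⁵ × sin 61° = 1.28×10⁻⁴ s⁻¹
Pressure gradient: |∂P/∂n| = 600 Pa / 438000 m = 1.37×10⁻³ Pa/m
Geostrophic speed: V_g = |∂P/∂n|/(fρ) = 1.37×10⁻³/(1.28×10⁻⁴ × 1.03) = 10.4 m/s
Around a high, pressure-gradient force acts outward with centrifugal, so Coriolis balances both:
fV = (1/ρ)|∂P/∂n| + V²/R  →  V² − fR·V + fR·V_g = 0
With fR = 1.28×10⁻⁴ × 1471×10³ m = 188 m/s:
V = [fR − √((fR)² − 4 fR V_g)]/2 = [188 − √(188² − 4×188×10.4)]/2 = 11.1 m/s
Supergeostrophic (V > V_g = 10.4 m/s), as expected around a high.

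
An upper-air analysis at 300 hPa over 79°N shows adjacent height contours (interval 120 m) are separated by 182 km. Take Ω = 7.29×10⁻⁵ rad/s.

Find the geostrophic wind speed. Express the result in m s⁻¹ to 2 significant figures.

45 m s⁻¹

Coriolis parameter at 79°N:
f = 2Ω sin φ = 2 × 7.29×10⁻⁵ × sin 79° = 1.43×10⁻⁴ s⁻¹
Height gradient: |∂Z/∂n| = 120 m / 182000 m = 6.59×10⁻⁴
On a pressure surface, geostrophic balance gives V_g = (g/f)|∂Z/∂n|:
V_g = 9.81 × 6.59×10⁻⁴ / 1.43×10⁻⁴ = 45.2 m/s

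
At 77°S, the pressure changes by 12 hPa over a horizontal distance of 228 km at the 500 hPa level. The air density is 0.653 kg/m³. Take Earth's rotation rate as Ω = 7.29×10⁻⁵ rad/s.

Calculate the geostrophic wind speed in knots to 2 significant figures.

110 knots

Coriolis parameter at 77°S:
f = 2Ω sin φ = 2 × 7.29×10⁻⁵ × sin 77° = 1.42×10⁻⁴ s⁻¹
Pressure gradient: |∂P/∂n| = 1200 Pa / 228000 m = 5.26×10⁻³ Pa/m
Geostrophic balance (pressure-gradient force = Coriolis force):
V_g = (1/(fρ)) |∂P/∂n| = 5.26×10⁻³ / (1.42×10⁻⁴ × 0.653) = 56.7 m/s
Converting: 56.7 m/s × 1.944 = 110 knots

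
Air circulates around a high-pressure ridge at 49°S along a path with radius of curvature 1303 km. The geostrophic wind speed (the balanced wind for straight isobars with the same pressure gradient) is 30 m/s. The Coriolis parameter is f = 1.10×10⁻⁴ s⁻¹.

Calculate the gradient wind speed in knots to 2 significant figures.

Around a high, pressure-gradient force acts outward with centrifugal, so Coriolis balances both:
fV = (1/ρ)|∂P/∂n| + V²/R  →  V² − fR·V + fR·V_g = 0
With fR = 1.10×10⁻⁴ × 1303×10³ m = 143 m/s:
V = [fR − √((fR)² − 4 fR V_g)]/2 = [143 − √(143² − 4×143×30)]/2 = 42.8 m/s
Supergeostrophic (V > V_g = 30 m/s), as expected around a high.
Converting: 42.8 m/s × 1.944 = 83 knots

83 knots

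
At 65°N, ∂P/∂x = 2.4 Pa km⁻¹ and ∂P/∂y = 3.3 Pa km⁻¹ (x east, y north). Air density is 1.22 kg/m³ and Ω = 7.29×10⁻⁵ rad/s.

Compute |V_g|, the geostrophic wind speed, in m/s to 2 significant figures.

25 m/s

Coriolis parameter at 65°N:
f = 2Ω sin φ = 2 × 7.29×10⁻⁵ × sin 65° = 1.32×10⁻⁴ s⁻¹
Component geostrophic relations (x east, y north):
u_g = −(1/(fρ)) ∂P/∂y,  v_g = (1/(fρ)) ∂P/∂x
u_g = −(3.3×10⁻³)/(1.32×10⁻⁴ × 1.22) = −20.5 m/s;  v_g = (2.4×10⁻³)/(1.32×10⁻⁴ × 1.22) = 14.9 m/s
|V_g| = √(u_g² + v_g²) = 25.3 m/s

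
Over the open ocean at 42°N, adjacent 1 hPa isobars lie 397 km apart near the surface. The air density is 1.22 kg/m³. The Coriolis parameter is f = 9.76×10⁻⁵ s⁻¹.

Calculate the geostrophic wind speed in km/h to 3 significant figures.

7.62 km/h

Pressure gradient: |∂P/∂n| = 100 Pa / 397000 m = 2.52×10⁻⁴ Pa/m
Geostrophic balance (pressure-gradient force = Coriolis force):
V_g = (1/(fρ)) |∂P/∂n| = 2.52×10⁻⁴ / (9.76×10⁻⁵ × 1.22) = 2.12 m/s
Converting: 2.12 m/s × 3.6 = 7.62 km/h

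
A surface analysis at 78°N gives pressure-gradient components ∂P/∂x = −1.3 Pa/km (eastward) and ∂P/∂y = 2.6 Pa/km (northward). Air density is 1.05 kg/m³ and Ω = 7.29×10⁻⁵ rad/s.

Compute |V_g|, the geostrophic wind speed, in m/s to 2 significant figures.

Coriolis parameter at 78°N:
f = 2Ω sin φ = 2 × 7.29×10⁻⁵ × sin 78° = 1.43×10⁻⁴ s⁻¹
Component geostrophic relations (x east, y north):
u_g = −(1/(fρ)) ∂P/∂y,  v_g = (1/(fρ)) ∂P/∂x
u_g = −(2.6×10⁻³)/(1.43×10⁻⁴ × 1.05) = −17.4 m/s;  v_g = (−1.3×10⁻³)/(1.43×10⁻⁴ × 1.05) = −8.68 m/s
|V_g| = √(u_g² + v_g²) = 19.4 m/s

19 m/s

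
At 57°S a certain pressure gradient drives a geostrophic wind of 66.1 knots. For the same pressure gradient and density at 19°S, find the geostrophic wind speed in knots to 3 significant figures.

170 knots

With the same pressure gradient and density, V_g ∝ 1/f ∝ 1/sin φ.
V₂ = V₁ · sin φ₁ / sin φ₂ = 66.1 × sin 57° / sin 19°
V₂ = 66.1 × 0.8387/0.3256 = 170 knots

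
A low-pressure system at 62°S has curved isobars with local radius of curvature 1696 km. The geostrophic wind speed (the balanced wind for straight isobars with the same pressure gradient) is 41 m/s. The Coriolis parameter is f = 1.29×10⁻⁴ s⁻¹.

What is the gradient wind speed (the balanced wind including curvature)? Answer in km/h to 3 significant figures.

127 km/h

Around a low, centrifugal force acts outward with Coriolis, so pressure-gradient force balances both:
(1/ρ)|∂P/∂n| = fV + V²/R  →  V² + fR·V − fR·V_g = 0
With fR = 1.29×10⁻⁴ × 1696×10³ m = 219 m/s:
V = [−fR + √((fR)² + 4 fR V_g)]/2 = [−219 + √(219² + 4×219×41)]/2 = 35.3 m/s
Subgeostrophic (V < V_g = 41 m/s), as expected around a low.
Converting: 35.3 m/s × 3.6 = 127 km/h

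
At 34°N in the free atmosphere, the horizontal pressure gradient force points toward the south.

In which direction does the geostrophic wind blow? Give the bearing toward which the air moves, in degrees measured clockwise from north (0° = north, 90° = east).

The pressure-gradient force points toward the south (bearing 180°).
Geostrophic balance: in the Northern Hemisphere the Coriolis force deflects motion to the right, so the geostrophic wind blows 90° to the right of the pressure-gradient force (low pressure on the left).
Rotating 180° by 90° clockwise gives 270° — the wind blows toward the west.

270°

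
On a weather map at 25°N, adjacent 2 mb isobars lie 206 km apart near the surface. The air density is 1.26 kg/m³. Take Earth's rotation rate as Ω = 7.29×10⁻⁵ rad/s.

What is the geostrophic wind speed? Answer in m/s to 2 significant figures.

13 m/s

Coriolis parameter at 25°N:
f = 2Ω sin φ = 2 × 7.29×10⁻⁵ × sin 25° = 6.16×10⁻⁵ s⁻¹
Pressure gradient: |∂P/∂n| = 200 Pa / 206000 m = 9.71×10⁻⁴ Pa/m
Geostrophic balance (pressure-gradient force = Coriolis force):
V_g = (1/(fρ)) |∂P/∂n| = 9.71×10⁻⁴ / (6.16×10⁻⁵ × 1.26) = 12.5 m/s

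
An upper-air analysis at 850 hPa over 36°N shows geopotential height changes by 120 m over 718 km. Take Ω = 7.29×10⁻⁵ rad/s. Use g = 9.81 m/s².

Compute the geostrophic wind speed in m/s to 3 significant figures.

19.1 m/s

Coriolis parameter at 36°N:
f = 2Ω sin φ = 2 × 7.29×10⁻⁵ × sin 36° = 8.57×10⁻⁵ s⁻¹
Height gradient: |∂Z/∂n| = 120 m / 718000 m = 1.67×10⁻⁴
On a pressure surface, geostrophic balance gives V_g = (g/f)|∂Z/∂n|:
V_g = 9.81 × 1.67×10⁻⁴ / 8.57×10⁻⁵ = 19.1 m/s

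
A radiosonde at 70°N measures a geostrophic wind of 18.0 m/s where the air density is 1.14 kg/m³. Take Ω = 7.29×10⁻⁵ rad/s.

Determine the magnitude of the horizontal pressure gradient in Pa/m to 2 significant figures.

Coriolis parameter at 70°N:
f = 2Ω sin φ = 2 × 7.29×10⁻⁵ × sin 70° = 1.37×10⁻⁴ s⁻¹
Geostrophic balance rearranged: |∂P/∂n| = f ρ V_g
|∂P/∂n| = 1.37×10⁻⁴ × 1.14 × 18.0 = 2.81×10⁻³ Pa/m

2.8×10⁻³ Pa/m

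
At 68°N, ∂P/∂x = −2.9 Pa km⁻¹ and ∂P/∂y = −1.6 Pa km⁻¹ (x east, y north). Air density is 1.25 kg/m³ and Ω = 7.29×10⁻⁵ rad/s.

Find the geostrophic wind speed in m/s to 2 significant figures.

20 m/s

Coriolis parameter at 68°N:
f = 2Ω sin φ = 2 × 7.29×10⁻⁵ × sin 68° = 1.35×10⁻⁴ s⁻¹
Component geostrophic relations (x east, y north):
u_g = −(1/(fρ)) ∂P/∂y,  v_g = (1/(fρ)) ∂P/∂x
u_g = −(−1.6×10⁻³)/(1.35×10⁻⁴ × 1.25) = 9.47 m/s;  v_g = (−2.9×10⁻³)/(1.35×10⁻⁴ × 1.25) = −17.2 m/s
|V_g| = √(u_g² + v_g²) = 19.6 m/s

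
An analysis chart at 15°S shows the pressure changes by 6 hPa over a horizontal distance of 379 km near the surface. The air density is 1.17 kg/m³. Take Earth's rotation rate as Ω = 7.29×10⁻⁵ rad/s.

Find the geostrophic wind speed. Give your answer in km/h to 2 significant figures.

130 km/h

Coriolis parameter at 15°S:
f = 2Ω sin φ = 2 × 7.29×10⁻⁵ × sin 15° = 3.77×10⁻⁵ s⁻¹
Pressure gradient: |∂P/∂n| = 600 Pa / 379000 m = 1.58×10⁻³ Pa/m
Geostrophic balance (pressure-gradient force = Coriolis force):
V_g = (1/(fρ)) |∂P/∂n| = 1.58×10⁻³ / (3.77×10⁻⁵ × 1.17) = 35.9 m/s
Converting: 35.9 m/s × 3.6 = 130 km/h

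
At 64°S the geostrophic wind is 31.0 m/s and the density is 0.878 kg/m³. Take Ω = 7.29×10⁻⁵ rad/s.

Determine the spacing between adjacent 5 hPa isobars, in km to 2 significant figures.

Coriolis parameter at 64°S:
f = 2Ω sin φ = 2 × 7.29×10⁻⁵ × sin 64° = 1.31×10⁻⁴ s⁻¹
Geostrophic balance rearranged: |∂P/∂n| = f ρ V_g
|∂P/∂n| = 1.31×10⁻⁴ × 0.878 × 31.0 = 3.57×10⁻³ Pa/m
Isobar spacing: Δn = ΔP/|∂P/∂n| = 500 Pa / 3.57×10⁻³ Pa/m = 140183 m ≈ 140 km

140 km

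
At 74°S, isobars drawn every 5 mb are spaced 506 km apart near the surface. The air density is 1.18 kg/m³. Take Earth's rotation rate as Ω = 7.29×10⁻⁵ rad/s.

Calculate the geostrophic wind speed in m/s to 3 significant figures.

5.98 m/s

Coriolis parameter at 74°S:
f = 2Ω sin φ = 2 × 7.29×10⁻⁵ × sin 74° = 1.40×10⁻⁴ s⁻¹
Pressure gradient: |∂P/∂n| = 500 Pa / 506000 m = 9.88×10⁻⁴ Pa/m
Geostrophic balance (pressure-gradient force = Coriolis force):
V_g = (1/(fρ)) |∂P/∂n| = 9.88×10⁻⁴ / (1.40×10⁻⁴ × 1.18) = 5.98 m/s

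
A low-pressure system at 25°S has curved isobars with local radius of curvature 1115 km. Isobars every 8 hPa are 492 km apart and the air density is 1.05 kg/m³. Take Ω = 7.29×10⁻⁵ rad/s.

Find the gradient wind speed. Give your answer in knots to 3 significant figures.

38.0 knots

Coriolis parameter at 25°S:
f = 2Ω sin φ = 2 × 7.29×10⁻⁵ × sin 25° = 6.16×10⁻⁵ s⁻¹
Pressure gradient: |∂P/∂n| = 800 Pa / 492000 m = 1.63×10⁻³ Pa/m
Geostrophic speed: V_g = |∂P/∂n|/(fρ) = 1.63×10⁻³/(6.16×10⁻⁵ × 1.05) = 25.1 m/s
Around a low, centrifugal force acts outward with Coriolis, so pressure-gradient force balances both:
(1/ρ)|∂P/∂n| = fV + V²/R  →  V² + fR·V − fR·V_g = 0
With fR = 6.16×10⁻⁵ × 1115×10³ m = 68.7 m/s:
V = [−fR + √((fR)² + 4 fR V_g)]/2 = [−68.7 + √(68.7² + 4×68.7×25.1)]/2 = 19.6 m/s
Subgeostrophic (V < V_g = 25.1 m/s), as expected around a low.
Converting: 19.6 m/s × 1.944 = 38.0 knots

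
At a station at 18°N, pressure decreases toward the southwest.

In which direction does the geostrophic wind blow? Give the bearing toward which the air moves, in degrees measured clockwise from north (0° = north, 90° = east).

315°

The pressure-gradient force points toward the southwest (bearing 225°).
Geostrophic balance: in the Northern Hemisphere the Coriolis force deflects motion to the right, so the geostrophic wind blows 90° to the right of the pressure-gradient force (low pressure on the left).
Rotating 225° by 90° clockwise gives 315° — the wind blows toward the northwest.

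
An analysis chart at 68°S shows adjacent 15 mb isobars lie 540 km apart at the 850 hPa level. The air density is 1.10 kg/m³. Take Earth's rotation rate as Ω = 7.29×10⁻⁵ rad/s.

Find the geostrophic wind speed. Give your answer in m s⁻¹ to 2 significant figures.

Coriolis parameter at 68°S:
f = 2Ω sin φ = 2 × 7.29×10⁻⁵ × sin 68° = 1.35×10⁻⁴ s⁻¹
Pressure gradient: |∂P/∂n| = 1500 Pa / 540000 m = 2.78×10⁻³ Pa/m
Geostrophic balance (pressure-gradient force = Coriolis force):
V_g = (1/(fρ)) |∂P/∂n| = 2.78×10⁻³ / (1.35×10⁻⁴ × 1.10) = 18.7 m/s

19 m s⁻¹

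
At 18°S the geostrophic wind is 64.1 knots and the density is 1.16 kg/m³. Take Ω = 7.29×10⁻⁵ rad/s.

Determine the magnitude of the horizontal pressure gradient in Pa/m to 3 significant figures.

Coriolis parameter at 18°S:
f = 2Ω sin φ = 2 × 7.29×10⁻⁵ × sin 18° = 4.51×10⁻⁵ s⁻¹
Wind speed in SI: 64.1 knots = 33.0 m/s
Geostrophic balance rearranged: |∂P/∂n| = f ρ V_g
|∂P/∂n| = 4.51×10⁻⁵ × 1.16 × 33.0 = 1.72×10⁻³ Pa/m

1.72×10⁻³ Pa/m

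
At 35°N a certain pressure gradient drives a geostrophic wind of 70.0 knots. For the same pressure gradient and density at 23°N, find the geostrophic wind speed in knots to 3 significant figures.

With the same pressure gradient and density, V_g ∝ 1/f ∝ 1/sin φ.
V₂ = V₁ · sin φ₁ / sin φ₂ = 70.0 × sin 35° / sin 23°
V₂ = 70.0 × 0.5736/0.3907 = 103 knots

103 knots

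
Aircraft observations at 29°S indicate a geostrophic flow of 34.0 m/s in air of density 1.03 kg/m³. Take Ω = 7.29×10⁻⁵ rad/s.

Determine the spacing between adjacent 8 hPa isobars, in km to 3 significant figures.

Coriolis parameter at 29°S:
f = 2Ω sin φ = 2 × 7.29×10⁻⁵ × sin 29° = 7.07×10⁻⁵ s⁻¹
Geostrophic balance rearranged: |∂P/∂n| = f ρ V_g
|∂P/∂n| = 7.07×10⁻⁵ × 1.03 × 34.0 = 2.48×10⁻³ Pa/m
Isobar spacing: Δn = ΔP/|∂P/∂n| = 800 Pa / 2.48×10⁻³ Pa/m = 323180 m ≈ 323 km

323 km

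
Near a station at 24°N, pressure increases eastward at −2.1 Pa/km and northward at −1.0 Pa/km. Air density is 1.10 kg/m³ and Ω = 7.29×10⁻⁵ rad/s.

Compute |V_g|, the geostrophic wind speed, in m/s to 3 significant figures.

35.7 m/s

Coriolis parameter at 24°N:
f = 2Ω sin φ = 2 × 7.29×10⁻⁵ × sin 24° = 5.93×10⁻⁵ s⁻¹
Component geostrophic relations (x east, y north):
u_g = −(1/(fρ)) ∂P/∂y,  v_g = (1/(fρ)) ∂P/∂x
u_g = −(−1.0×10⁻³)/(5.93×10⁻⁵ × 1.10) = 15.3 m/s;  v_g = (−2.1×10⁻³)/(5.93×10⁻⁵ × 1.10) = −32.2 m/s
|V_g| = √(u_g² + v_g²) = 35.7 m/s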